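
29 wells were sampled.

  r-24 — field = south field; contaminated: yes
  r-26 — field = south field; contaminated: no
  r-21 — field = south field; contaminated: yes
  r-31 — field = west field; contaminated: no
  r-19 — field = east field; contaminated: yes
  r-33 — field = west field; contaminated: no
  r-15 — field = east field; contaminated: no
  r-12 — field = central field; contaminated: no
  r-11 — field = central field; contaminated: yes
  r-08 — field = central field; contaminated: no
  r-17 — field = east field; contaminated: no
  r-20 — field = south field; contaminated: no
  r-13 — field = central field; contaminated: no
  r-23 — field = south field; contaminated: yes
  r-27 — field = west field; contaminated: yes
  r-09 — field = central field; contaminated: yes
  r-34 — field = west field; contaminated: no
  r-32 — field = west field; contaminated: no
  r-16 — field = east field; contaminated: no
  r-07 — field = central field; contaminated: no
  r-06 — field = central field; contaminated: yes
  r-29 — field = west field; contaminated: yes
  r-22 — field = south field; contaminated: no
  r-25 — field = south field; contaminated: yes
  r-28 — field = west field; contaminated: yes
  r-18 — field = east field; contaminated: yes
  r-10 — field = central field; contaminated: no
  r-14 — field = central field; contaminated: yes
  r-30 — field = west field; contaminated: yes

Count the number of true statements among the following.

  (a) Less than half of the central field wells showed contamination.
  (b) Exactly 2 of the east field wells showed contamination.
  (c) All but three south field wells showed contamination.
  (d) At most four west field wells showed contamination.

(a) central field: |A| = 9, |A ∩ B| = 4; needs |A ∩ B| < |A ∖ B| — true.
(b) east field: |A| = 5, |A ∩ B| = 2; needs |A ∩ B| = 2 — true.
(c) south field: |A| = 7, |A ∩ B| = 4; needs |A ∖ B| = 3 — true.
(d) west field: |A| = 8, |A ∩ B| = 4; needs |A ∩ B| ≤ 4 — true.

4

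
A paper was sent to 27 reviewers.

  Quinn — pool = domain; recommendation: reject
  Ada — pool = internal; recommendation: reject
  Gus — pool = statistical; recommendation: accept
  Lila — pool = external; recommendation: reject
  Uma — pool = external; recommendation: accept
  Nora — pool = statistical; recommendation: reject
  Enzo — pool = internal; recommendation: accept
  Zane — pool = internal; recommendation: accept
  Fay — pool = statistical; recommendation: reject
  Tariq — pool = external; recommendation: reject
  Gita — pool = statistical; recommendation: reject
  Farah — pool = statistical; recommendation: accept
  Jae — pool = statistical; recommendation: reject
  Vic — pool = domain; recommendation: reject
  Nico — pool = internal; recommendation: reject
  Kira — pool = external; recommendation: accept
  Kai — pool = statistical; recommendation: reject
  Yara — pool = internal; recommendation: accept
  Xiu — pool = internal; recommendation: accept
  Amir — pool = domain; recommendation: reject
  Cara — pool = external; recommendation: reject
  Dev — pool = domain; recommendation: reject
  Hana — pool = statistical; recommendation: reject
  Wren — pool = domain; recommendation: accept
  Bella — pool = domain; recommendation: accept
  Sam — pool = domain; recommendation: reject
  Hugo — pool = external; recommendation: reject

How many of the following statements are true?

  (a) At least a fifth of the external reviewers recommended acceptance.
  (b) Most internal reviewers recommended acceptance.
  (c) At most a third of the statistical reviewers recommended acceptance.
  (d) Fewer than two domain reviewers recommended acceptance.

(a) external: |A| = 6, |A ∩ B| = 2; needs |A ∩ B| / |A| ≥ 1/5 — true.
(b) internal: |A| = 6, |A ∩ B| = 4; needs |A ∩ B| > |A ∖ B| — true.
(c) statistical: |A| = 8, |A ∩ B| = 2; needs |A ∩ B| / |A| ≤ 1/3 — true.
(d) domain: |A| = 7, |A ∩ B| = 2; needs |A ∩ B| < 2 — false.

3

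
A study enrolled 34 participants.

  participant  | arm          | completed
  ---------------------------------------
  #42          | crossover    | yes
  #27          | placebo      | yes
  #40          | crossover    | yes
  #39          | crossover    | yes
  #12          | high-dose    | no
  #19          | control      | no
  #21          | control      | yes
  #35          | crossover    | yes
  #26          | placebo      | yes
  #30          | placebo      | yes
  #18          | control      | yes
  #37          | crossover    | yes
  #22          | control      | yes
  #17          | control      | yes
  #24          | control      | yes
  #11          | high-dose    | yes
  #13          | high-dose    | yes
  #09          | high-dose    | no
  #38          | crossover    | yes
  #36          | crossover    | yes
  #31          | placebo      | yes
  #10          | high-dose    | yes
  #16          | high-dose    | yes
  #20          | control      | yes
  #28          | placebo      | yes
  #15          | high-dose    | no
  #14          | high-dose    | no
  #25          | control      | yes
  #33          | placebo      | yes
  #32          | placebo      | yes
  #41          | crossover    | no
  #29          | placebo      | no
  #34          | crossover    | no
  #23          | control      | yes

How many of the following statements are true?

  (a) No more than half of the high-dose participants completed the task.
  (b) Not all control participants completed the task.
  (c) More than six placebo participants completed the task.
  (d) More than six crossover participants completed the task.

4

(a) high-dose: |A| = 8, |A ∩ B| = 4; needs |A ∩ B| ≤ |A ∖ B| — true.
(b) control: |A| = 9, |A ∩ B| = 8; needs A ⊄ B (|A ∖ B| ≥ 1) — true.
(c) placebo: |A| = 8, |A ∩ B| = 7; needs |A ∩ B| > 6 — true.
(d) crossover: |A| = 9, |A ∩ B| = 7; needs |A ∩ B| > 6 — true.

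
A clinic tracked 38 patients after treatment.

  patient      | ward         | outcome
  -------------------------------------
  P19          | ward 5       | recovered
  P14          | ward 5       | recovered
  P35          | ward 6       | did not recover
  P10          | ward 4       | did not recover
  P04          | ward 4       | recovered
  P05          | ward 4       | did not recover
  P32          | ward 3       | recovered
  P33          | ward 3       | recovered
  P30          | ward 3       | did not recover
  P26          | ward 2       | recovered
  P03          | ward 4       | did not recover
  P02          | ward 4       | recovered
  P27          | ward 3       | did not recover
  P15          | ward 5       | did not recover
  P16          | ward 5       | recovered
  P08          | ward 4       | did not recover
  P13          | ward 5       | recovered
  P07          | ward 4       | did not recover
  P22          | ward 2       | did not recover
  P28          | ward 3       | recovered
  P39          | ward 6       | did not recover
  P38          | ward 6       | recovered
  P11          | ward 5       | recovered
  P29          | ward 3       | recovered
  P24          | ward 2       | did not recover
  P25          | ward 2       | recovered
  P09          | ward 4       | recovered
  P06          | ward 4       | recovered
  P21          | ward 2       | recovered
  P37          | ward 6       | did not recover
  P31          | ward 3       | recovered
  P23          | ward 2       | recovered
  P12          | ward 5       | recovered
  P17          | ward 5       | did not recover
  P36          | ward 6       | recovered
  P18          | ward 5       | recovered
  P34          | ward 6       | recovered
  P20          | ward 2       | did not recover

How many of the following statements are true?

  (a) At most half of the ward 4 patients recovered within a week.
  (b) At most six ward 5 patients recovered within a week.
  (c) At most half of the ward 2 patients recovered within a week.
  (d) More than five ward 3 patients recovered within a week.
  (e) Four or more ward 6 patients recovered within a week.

(a) ward 4: |A| = 9, |A ∩ B| = 4; needs |A ∩ B| ≤ |A ∖ B| — true.
(b) ward 5: |A| = 9, |A ∩ B| = 7; needs |A ∩ B| ≤ 6 — false.
(c) ward 2: |A| = 7, |A ∩ B| = 4; needs |A ∩ B| ≤ |A ∖ B| — false.
(d) ward 3: |A| = 7, |A ∩ B| = 5; needs |A ∩ B| > 5 — false.
(e) ward 6: |A| = 6, |A ∩ B| = 3; needs |A ∩ B| ≥ 4 — false.

1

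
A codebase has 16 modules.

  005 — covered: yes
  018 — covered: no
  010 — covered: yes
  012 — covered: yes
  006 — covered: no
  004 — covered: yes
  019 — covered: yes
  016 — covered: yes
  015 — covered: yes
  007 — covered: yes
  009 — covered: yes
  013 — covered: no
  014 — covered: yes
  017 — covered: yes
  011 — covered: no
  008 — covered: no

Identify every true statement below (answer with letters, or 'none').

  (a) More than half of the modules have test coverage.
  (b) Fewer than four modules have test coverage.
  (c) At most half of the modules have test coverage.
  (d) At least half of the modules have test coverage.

(a), (d)

|A| = 16, |A ∩ B| = 11, |A ∖ B| = 5.
(a) |A ∩ B| > |A ∖ B|: holds.
(b) |A ∩ B| < 4: fails.
(c) |A ∩ B| ≤ |A ∖ B|: fails.
(d) |A ∩ B| ≥ |A ∖ B|: holds.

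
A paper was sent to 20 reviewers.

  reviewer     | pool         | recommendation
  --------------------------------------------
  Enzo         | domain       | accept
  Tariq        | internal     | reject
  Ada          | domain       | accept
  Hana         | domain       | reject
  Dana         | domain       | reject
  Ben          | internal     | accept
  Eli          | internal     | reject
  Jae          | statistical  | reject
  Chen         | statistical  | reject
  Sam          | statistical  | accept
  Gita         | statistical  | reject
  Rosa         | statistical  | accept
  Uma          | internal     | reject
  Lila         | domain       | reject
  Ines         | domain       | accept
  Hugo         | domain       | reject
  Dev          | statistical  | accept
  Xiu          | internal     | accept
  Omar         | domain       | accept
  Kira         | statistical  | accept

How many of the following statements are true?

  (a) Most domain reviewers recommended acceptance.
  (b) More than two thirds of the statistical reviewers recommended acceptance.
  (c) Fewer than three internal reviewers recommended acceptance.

1

(a) domain: |A| = 8, |A ∩ B| = 4; needs |A ∩ B| > |A ∖ B| — false.
(b) statistical: |A| = 7, |A ∩ B| = 4; needs |A ∩ B| / |A| > 2/3 — false.
(c) internal: |A| = 5, |A ∩ B| = 2; needs |A ∩ B| < 3 — true.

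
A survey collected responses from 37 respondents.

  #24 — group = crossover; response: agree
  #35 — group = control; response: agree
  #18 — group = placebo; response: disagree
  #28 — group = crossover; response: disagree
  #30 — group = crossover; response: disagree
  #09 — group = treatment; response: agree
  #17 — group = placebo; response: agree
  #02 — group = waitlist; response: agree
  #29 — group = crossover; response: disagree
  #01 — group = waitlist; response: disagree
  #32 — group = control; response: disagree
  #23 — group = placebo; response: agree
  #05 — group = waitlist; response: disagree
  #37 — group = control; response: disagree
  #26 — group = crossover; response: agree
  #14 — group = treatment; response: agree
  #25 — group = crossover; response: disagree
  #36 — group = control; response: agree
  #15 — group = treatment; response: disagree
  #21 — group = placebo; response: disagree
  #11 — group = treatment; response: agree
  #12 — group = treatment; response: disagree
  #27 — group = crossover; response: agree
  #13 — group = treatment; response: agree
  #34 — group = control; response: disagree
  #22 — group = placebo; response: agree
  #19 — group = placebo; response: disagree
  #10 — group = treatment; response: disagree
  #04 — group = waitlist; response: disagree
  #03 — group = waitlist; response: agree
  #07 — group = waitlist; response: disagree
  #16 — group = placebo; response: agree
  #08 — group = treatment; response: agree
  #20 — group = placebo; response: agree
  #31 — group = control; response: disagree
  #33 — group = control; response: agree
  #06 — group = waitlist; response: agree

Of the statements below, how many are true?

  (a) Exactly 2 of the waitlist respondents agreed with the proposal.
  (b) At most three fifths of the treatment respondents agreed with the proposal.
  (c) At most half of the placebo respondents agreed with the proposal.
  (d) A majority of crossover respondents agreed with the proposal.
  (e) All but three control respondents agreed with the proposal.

(a) waitlist: |A| = 7, |A ∩ B| = 3; needs |A ∩ B| = 2 — false.
(b) treatment: |A| = 8, |A ∩ B| = 5; needs |A ∩ B| / |A| ≤ 3/5 — false.
(c) placebo: |A| = 8, |A ∩ B| = 5; needs |A ∩ B| ≤ |A ∖ B| — false.
(d) crossover: |A| = 7, |A ∩ B| = 3; needs |A ∩ B| > |A ∖ B| — false.
(e) control: |A| = 7, |A ∩ B| = 3; needs |A ∖ B| = 3 — false.

0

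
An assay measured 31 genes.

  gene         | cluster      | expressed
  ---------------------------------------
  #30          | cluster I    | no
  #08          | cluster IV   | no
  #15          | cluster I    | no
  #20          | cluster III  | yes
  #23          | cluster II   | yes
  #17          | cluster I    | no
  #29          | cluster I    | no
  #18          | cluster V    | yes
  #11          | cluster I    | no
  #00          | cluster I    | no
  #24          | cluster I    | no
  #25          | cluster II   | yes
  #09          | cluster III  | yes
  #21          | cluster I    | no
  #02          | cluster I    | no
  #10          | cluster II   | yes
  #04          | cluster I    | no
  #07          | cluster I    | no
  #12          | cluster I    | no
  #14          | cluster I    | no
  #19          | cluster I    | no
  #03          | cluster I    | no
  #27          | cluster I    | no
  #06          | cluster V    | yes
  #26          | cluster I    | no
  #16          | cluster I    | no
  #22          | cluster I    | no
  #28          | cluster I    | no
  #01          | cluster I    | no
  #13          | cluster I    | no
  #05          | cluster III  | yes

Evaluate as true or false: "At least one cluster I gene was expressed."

False

The determiner here denotes the relation: A ∩ B ≠ ∅ (|A ∩ B| ≥ 1).
|A| = 22, |A ∩ B| = 0, |A ∖ B| = 22.
So the statement is false.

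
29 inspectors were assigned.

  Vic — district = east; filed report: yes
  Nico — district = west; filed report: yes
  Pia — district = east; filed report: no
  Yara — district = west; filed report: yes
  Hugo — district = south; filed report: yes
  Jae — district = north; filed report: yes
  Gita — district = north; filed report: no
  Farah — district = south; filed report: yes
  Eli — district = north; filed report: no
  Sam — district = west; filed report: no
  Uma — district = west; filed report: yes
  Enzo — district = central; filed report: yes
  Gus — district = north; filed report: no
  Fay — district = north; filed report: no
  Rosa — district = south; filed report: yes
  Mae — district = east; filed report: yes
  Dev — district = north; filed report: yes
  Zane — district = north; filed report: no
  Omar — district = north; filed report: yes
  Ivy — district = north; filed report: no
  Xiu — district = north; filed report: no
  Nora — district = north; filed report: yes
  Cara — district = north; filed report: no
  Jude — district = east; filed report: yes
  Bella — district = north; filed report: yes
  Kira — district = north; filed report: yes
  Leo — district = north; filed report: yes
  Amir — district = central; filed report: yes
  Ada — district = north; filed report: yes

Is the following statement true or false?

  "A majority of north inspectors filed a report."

False

Truth condition: |A ∩ B| > |A ∖ B|.
|A| = 16, |A ∩ B| = 8, |A ∖ B| = 8.
8 = 8, so the statement is false.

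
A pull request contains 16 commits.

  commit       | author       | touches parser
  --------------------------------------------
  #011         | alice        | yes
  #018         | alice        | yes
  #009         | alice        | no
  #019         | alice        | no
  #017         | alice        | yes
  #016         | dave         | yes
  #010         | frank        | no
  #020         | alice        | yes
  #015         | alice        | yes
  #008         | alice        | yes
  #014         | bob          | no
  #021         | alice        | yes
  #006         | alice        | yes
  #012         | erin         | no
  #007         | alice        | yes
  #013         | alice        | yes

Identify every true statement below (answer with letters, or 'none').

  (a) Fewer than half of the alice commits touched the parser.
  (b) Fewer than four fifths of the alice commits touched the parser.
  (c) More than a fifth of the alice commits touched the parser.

(c)

|A| = 12, |A ∩ B| = 10, |A ∖ B| = 2.
(a) |A ∩ B| < |A ∖ B|: fails.
(b) |A ∩ B| / |A| < 4/5: fails.
(c) |A ∩ B| / |A| > 1/5: holds.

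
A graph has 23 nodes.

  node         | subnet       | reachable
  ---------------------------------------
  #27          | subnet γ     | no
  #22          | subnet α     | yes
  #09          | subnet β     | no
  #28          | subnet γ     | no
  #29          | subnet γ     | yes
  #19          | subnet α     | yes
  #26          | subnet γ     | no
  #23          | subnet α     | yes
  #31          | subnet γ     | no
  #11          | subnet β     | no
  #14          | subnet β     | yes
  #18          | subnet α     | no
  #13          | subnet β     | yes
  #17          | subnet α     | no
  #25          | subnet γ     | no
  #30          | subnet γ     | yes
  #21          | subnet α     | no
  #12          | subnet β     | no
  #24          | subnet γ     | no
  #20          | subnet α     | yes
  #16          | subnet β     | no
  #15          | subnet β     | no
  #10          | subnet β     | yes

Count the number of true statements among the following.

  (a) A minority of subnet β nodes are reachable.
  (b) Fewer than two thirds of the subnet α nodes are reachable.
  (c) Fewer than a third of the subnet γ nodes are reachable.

(a) subnet β: |A| = 8, |A ∩ B| = 3; needs |A ∩ B| < |A ∖ B| — true.
(b) subnet α: |A| = 7, |A ∩ B| = 4; needs |A ∩ B| / |A| < 2/3 — true.
(c) subnet γ: |A| = 8, |A ∩ B| = 2; needs |A ∩ B| / |A| < 1/3 — true.

3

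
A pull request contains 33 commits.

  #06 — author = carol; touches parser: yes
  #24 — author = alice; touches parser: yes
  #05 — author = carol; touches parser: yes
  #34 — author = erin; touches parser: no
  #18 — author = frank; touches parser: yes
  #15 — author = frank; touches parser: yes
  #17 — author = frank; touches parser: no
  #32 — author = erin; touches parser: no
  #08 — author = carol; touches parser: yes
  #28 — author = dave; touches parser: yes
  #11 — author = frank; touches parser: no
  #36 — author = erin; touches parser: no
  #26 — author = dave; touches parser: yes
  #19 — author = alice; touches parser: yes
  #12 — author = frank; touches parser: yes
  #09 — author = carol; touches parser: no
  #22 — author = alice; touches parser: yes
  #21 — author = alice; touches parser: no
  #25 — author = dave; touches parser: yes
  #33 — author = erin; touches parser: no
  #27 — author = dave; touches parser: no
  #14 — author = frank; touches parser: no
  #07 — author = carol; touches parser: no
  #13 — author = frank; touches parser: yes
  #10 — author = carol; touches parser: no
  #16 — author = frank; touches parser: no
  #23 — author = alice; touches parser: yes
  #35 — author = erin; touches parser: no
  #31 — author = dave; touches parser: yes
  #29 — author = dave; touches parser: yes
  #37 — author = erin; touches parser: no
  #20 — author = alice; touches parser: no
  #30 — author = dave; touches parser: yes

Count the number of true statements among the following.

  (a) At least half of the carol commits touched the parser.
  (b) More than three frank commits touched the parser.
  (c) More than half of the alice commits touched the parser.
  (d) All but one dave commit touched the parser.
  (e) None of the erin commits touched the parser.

(a) carol: |A| = 6, |A ∩ B| = 3; needs |A ∩ B| ≥ |A ∖ B| — true.
(b) frank: |A| = 8, |A ∩ B| = 4; needs |A ∩ B| > 3 — true.
(c) alice: |A| = 6, |A ∩ B| = 4; needs |A ∩ B| > |A ∖ B| — true.
(d) dave: |A| = 7, |A ∩ B| = 6; needs |A ∖ B| = 1 — true.
(e) erin: |A| = 6, |A ∩ B| = 0; needs A ∩ B = ∅ (|A ∩ B| = 0) — true.

5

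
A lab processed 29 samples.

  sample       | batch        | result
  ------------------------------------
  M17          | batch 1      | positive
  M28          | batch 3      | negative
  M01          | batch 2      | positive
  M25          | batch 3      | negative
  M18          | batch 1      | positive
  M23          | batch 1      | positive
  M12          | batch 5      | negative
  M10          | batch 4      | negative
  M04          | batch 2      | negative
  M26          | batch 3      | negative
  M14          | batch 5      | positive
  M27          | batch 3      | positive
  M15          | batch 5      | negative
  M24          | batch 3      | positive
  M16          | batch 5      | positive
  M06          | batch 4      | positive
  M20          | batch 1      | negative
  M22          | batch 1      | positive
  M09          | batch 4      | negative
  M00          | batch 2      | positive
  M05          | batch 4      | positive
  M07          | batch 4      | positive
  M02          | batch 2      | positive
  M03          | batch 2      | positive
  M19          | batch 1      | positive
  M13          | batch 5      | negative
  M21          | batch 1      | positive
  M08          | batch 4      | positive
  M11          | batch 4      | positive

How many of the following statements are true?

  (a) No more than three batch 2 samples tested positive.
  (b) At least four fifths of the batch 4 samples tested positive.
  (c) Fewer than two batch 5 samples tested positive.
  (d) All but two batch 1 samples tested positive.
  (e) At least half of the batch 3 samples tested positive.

0

(a) batch 2: |A| = 5, |A ∩ B| = 4; needs |A ∩ B| ≤ 3 — false.
(b) batch 4: |A| = 7, |A ∩ B| = 5; needs |A ∩ B| / |A| ≥ 4/5 — false.
(c) batch 5: |A| = 5, |A ∩ B| = 2; needs |A ∩ B| < 2 — false.
(d) batch 1: |A| = 7, |A ∩ B| = 6; needs |A ∖ B| = 2 — false.
(e) batch 3: |A| = 5, |A ∩ B| = 2; needs |A ∩ B| ≥ |A ∖ B| — false.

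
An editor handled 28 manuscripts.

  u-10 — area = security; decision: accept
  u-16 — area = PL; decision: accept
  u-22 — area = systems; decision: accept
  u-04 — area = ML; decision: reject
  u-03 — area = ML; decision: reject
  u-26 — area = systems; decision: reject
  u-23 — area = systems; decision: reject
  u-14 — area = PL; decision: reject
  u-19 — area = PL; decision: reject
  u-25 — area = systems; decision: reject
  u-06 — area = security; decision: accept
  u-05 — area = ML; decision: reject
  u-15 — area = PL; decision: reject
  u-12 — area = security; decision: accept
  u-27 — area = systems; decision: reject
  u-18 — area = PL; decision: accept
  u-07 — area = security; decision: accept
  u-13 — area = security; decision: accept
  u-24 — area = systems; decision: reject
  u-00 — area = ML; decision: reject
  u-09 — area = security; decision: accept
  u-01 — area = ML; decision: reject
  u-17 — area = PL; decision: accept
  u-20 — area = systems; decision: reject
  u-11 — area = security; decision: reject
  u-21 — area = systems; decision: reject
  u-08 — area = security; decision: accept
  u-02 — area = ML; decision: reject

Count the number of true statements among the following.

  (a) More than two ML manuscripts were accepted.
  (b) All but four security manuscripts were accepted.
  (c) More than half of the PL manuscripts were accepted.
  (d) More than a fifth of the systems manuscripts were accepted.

(a) ML: |A| = 6, |A ∩ B| = 0; needs |A ∩ B| > 2 — false.
(b) security: |A| = 8, |A ∩ B| = 7; needs |A ∖ B| = 4 — false.
(c) PL: |A| = 6, |A ∩ B| = 3; needs |A ∩ B| > |A ∖ B| — false.
(d) systems: |A| = 8, |A ∩ B| = 1; needs |A ∩ B| / |A| > 1/5 — false.

0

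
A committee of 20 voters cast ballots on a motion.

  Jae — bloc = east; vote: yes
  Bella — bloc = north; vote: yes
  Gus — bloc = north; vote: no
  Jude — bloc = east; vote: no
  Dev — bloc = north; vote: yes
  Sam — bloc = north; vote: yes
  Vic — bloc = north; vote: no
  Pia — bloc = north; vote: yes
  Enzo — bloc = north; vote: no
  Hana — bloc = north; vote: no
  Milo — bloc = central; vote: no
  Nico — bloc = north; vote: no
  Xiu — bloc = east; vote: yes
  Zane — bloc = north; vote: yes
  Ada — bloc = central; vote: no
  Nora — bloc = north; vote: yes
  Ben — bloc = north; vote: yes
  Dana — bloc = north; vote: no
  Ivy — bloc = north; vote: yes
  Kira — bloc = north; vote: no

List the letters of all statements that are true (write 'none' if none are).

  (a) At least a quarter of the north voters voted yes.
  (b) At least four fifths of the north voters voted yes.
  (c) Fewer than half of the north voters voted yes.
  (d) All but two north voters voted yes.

(a)

|A| = 15, |A ∩ B| = 8, |A ∖ B| = 7.
(a) |A ∩ B| / |A| ≥ 1/4: holds.
(b) |A ∩ B| / |A| ≥ 4/5: fails.
(c) |A ∩ B| < |A ∖ B|: fails.
(d) |A ∖ B| = 2: fails.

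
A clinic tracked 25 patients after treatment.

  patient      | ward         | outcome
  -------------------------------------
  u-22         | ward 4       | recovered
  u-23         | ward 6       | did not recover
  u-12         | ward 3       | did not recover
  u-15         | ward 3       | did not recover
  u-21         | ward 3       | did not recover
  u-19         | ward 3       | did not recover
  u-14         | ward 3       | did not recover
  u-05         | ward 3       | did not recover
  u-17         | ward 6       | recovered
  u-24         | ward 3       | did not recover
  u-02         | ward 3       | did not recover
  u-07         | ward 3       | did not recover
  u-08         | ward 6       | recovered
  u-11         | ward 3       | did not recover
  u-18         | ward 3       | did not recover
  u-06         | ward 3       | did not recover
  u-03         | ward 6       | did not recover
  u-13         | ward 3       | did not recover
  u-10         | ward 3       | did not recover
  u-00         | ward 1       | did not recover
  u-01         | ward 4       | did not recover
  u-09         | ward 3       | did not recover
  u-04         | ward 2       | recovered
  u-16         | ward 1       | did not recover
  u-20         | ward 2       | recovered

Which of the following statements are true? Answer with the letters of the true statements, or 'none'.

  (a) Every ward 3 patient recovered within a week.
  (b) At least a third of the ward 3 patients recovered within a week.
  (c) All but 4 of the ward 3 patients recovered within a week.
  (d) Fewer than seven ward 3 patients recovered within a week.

|A| = 15, |A ∩ B| = 0, |A ∖ B| = 15.
(a) A ⊆ B, i.e. every element of A is in B (|A ∖ B| = 0): fails.
(b) |A ∩ B| / |A| ≥ 1/3: fails.
(c) |A ∖ B| = 4: fails.
(d) |A ∩ B| < 7: holds.

(d)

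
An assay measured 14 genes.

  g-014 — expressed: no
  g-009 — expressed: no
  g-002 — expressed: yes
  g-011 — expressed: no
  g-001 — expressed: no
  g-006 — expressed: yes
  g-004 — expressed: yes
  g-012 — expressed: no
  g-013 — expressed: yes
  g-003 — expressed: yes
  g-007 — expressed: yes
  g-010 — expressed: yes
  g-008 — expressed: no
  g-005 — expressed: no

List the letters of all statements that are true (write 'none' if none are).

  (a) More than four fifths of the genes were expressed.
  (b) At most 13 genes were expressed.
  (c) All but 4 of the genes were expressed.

(b)

|A| = 14, |A ∩ B| = 7, |A ∖ B| = 7.
(a) |A ∩ B| / |A| > 4/5: fails.
(b) |A ∩ B| ≤ 13: holds.
(c) |A ∖ B| = 4: fails.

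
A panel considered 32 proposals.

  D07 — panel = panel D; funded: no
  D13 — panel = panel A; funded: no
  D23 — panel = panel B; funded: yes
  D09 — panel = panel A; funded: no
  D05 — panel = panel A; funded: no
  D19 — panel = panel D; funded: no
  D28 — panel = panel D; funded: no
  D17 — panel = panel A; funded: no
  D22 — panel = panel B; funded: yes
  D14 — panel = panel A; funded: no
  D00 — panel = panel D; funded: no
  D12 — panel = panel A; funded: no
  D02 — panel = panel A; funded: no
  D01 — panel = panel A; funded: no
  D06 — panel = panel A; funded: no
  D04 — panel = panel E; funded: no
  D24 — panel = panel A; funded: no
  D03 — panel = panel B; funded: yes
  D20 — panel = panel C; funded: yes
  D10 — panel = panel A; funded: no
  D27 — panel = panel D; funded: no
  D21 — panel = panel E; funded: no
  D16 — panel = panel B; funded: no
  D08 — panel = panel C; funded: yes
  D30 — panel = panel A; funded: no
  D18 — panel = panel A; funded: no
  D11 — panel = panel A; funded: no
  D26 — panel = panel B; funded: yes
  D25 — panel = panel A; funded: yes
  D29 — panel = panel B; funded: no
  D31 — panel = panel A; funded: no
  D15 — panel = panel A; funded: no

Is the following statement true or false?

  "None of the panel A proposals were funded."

False

Truth condition: A ∩ B = ∅ (|A ∩ B| = 0).
|A| = 17, |A ∩ B| = 1, |A ∖ B| = 16.
So the statement is false.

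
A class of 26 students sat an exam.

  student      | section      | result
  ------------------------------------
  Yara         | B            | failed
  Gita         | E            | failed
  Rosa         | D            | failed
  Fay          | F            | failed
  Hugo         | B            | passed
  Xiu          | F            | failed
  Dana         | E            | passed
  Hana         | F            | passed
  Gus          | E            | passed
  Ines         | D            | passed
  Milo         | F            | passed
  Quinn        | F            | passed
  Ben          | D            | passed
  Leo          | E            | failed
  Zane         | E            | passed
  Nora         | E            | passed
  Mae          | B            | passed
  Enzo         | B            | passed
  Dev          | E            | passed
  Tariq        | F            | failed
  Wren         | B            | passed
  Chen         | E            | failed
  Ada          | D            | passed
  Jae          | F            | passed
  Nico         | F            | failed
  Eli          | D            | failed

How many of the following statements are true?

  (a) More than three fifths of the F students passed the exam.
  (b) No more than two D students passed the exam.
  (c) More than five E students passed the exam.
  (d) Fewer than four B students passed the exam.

0

(a) F: |A| = 8, |A ∩ B| = 4; needs |A ∩ B| / |A| > 3/5 — false.
(b) D: |A| = 5, |A ∩ B| = 3; needs |A ∩ B| ≤ 2 — false.
(c) E: |A| = 8, |A ∩ B| = 5; needs |A ∩ B| > 5 — false.
(d) B: |A| = 5, |A ∩ B| = 4; needs |A ∩ B| < 4 — false.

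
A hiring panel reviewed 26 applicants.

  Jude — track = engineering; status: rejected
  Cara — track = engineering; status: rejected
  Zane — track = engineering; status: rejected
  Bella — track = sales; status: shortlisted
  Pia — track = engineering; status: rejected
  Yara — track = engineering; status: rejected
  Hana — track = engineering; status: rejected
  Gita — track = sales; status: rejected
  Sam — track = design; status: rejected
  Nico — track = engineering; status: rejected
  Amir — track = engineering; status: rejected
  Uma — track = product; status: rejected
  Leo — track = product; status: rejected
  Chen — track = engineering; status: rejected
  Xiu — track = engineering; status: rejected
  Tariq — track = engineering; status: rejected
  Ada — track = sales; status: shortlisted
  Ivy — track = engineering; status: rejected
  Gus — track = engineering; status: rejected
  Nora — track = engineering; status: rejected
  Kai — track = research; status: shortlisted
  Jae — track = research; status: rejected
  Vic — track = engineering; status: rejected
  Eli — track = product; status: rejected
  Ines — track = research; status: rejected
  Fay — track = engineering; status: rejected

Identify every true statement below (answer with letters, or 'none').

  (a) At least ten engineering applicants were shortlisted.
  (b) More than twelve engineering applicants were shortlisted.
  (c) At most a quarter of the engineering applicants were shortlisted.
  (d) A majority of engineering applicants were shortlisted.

|A| = 16, |A ∩ B| = 0, |A ∖ B| = 16.
(a) |A ∩ B| ≥ 10: fails.
(b) |A ∩ B| > 12: fails.
(c) |A ∩ B| / |A| ≤ 1/4: holds.
(d) |A ∩ B| > |A ∖ B|: fails.

(c)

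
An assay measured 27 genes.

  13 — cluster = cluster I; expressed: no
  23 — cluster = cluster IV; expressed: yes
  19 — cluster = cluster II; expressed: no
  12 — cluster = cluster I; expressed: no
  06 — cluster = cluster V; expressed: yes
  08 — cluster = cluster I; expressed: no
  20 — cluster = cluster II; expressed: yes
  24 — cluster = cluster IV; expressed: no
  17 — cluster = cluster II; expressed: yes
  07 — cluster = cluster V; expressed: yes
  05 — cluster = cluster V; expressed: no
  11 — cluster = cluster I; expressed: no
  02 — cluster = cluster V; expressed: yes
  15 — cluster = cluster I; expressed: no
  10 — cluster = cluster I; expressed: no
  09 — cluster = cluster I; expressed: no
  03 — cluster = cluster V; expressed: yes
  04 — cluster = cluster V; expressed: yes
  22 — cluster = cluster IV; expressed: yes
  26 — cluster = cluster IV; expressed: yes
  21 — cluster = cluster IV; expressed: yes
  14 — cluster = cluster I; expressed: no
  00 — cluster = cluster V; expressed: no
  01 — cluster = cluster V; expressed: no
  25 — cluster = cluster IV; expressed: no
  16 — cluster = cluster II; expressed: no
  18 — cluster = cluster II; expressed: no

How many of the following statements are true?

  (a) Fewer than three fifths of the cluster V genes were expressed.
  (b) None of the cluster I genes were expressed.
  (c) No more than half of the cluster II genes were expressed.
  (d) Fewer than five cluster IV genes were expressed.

3

(a) cluster V: |A| = 8, |A ∩ B| = 5; needs |A ∩ B| / |A| < 3/5 — false.
(b) cluster I: |A| = 8, |A ∩ B| = 0; needs A ∩ B = ∅ (|A ∩ B| = 0) — true.
(c) cluster II: |A| = 5, |A ∩ B| = 2; needs |A ∩ B| ≤ |A ∖ B| — true.
(d) cluster IV: |A| = 6, |A ∩ B| = 4; needs |A ∩ B| < 5 — true.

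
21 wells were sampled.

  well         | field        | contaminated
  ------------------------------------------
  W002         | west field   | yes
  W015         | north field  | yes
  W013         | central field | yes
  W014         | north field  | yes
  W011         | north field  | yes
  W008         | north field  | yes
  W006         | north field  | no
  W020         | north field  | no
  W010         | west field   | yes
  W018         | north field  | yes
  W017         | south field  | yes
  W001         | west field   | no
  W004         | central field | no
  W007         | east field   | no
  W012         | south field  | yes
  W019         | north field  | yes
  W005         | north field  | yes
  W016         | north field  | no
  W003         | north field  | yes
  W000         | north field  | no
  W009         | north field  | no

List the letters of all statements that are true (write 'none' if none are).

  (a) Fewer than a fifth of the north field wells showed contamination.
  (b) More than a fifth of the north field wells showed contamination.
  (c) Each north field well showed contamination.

(b)

|A| = 13, |A ∩ B| = 8, |A ∖ B| = 5.
(a) |A ∩ B| / |A| < 1/5: fails.
(b) |A ∩ B| / |A| > 1/5: holds.
(c) A ⊆ B, i.e. every element of A is in B (|A ∖ B| = 0): fails.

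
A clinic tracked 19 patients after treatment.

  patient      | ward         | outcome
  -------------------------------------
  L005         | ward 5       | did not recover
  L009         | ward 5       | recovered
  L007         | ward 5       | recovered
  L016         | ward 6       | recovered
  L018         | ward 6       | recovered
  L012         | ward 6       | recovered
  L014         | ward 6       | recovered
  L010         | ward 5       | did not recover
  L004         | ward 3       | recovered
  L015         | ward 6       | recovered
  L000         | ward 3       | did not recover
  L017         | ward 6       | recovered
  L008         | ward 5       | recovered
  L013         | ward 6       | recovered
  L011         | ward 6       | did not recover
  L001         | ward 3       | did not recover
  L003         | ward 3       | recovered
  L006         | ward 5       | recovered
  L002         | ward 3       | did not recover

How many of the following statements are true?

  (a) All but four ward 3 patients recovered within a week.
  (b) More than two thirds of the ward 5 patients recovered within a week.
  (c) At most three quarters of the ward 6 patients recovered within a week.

0

(a) ward 3: |A| = 5, |A ∩ B| = 2; needs |A ∖ B| = 4 — false.
(b) ward 5: |A| = 6, |A ∩ B| = 4; needs |A ∩ B| / |A| > 2/3 — false.
(c) ward 6: |A| = 8, |A ∩ B| = 7; needs |A ∩ B| / |A| ≤ 3/4 — false.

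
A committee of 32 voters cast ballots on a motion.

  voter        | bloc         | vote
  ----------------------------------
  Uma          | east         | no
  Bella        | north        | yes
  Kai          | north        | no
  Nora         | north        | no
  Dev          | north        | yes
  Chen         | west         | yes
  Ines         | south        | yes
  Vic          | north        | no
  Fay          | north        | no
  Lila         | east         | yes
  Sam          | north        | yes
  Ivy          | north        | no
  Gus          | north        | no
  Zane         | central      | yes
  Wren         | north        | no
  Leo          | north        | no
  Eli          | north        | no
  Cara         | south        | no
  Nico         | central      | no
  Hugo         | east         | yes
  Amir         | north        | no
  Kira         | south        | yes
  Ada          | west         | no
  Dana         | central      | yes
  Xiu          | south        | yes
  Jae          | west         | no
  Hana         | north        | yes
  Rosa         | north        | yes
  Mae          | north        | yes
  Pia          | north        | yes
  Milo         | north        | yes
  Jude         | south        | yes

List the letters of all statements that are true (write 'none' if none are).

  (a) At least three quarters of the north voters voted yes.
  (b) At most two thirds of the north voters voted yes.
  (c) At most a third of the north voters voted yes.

(b)

|A| = 18, |A ∩ B| = 8, |A ∖ B| = 10.
(a) |A ∩ B| / |A| ≥ 3/4: fails.
(b) |A ∩ B| / |A| ≤ 2/3: holds.
(c) |A ∩ B| / |A| ≤ 1/3: fails.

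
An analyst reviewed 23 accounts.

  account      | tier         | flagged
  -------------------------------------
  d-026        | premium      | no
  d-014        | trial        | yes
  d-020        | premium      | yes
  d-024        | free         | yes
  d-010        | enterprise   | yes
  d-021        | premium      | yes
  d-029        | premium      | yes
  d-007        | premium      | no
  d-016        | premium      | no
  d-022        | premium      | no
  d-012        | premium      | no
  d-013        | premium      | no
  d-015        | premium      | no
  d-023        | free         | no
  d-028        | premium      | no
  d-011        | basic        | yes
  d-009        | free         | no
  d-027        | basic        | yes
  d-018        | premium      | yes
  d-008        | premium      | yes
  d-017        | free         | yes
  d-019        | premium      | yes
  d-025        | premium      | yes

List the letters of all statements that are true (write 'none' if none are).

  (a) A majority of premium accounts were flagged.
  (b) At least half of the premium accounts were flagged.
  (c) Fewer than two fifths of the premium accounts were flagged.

none

|A| = 15, |A ∩ B| = 7, |A ∖ B| = 8.
(a) |A ∩ B| > |A ∖ B|: fails.
(b) |A ∩ B| ≥ |A ∖ B|: fails.
(c) |A ∩ B| / |A| < 2/5: fails.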